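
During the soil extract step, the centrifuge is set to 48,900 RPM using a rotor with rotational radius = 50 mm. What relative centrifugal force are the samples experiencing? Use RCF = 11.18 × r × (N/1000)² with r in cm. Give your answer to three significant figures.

r = 50 mm = 5.0 cm
RCF = 11.18 × r × (N/1000)²
RCF = 11.18 × 5 × (48.9)² = 11.18 × 5 × 2,391.21 ≈ 133,668.6 × g

134000 g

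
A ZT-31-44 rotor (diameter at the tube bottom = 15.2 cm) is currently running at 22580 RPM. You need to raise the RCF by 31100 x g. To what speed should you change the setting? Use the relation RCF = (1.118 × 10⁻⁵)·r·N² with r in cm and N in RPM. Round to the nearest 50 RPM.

r = 15.2 / 2 = 7.6 cm
Current RCF = 1.118 × 10⁻⁵ × 7.6 × (22580)² = 1.118 × 10⁻⁵ × 7.6 × 509,856,400 ≈ 43,321.5 × g
Target RCF = 43,321.5 + 31,100 = 74,421.5 × g
N² = 74,421.5 / (8.4968 × 10⁻⁵) = 875,876,801
N ≈ √875,876,801 ≈ 29,595.2

29600 RPM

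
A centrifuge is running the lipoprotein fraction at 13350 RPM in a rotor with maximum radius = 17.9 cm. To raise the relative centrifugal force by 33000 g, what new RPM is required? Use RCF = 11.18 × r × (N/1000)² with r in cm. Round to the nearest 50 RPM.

N₂ ≈ 18500 RPM

Current RCF = 11.18 × 17.9 × (13.35)² = 11.18 × 17.9 × 178.2225 ≈ 35,666.2 × g
Target RCF = 35,666.2 + 33,000 = 68,666.2 × g
(N/1000)² = 68,666.2 / 200.122 = 343.1217
N = 1000 × √343.1217 ≈ 18,523.5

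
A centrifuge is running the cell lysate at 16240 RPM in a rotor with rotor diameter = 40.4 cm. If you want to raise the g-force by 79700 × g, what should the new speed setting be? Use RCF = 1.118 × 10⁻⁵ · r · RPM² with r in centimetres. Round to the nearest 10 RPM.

r = 40.4 / 2 = 20.2 cm
Current RCF = 1.118 × 10⁻⁵ × 20.2 × (16240)² = 1.118 × 10⁻⁵ × 20.2 × 263,737,600 ≈ 59,561.4 × g
Target RCF = 59,561.4 + 79,700 = 139,261.4 × g
N² = 139,261.4 / (22.5836 × 10⁻⁵) = 616,648,364
N ≈ √616,648,364 ≈ 24,832.4

N₂ ≈ 24830 RPM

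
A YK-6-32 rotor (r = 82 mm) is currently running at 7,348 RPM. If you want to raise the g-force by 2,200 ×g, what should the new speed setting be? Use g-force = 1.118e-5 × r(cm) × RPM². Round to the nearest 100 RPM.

r = 82 mm = 8.2 cm
Current RCF = 1.118 × 10⁻⁵ × 8.2 × (7348)² = 1.118 × 10⁻⁵ × 8.2 × 53,993,104 ≈ 4,949.9 × g
Target RCF = 4,949.9 + 2,200 = 7,149.9 × g
N² = 7,149.9 / (9.1676 × 10⁻⁵) = 77,990,968
N ≈ √77,990,968 ≈ 8,831.2

N₂ ≈ 8800 RPM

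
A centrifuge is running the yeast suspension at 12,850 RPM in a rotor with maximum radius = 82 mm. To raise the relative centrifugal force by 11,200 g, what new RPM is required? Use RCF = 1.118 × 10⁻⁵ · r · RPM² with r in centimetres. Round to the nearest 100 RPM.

N₂ ≈ 16900 RPM

r = 82 mm = 8.2 cm
Current RCF = 1.118 × 10⁻⁵ × 8.2 × (12850)² = 1.118 × 10⁻⁵ × 8.2 × 165,122,500 ≈ 15,137.8 × g
Target RCF = 15,137.8 + 11,200 = 26,337.8 × g
N² = 26,337.8 / (9.1676 × 10⁻⁵) = 287,292,203
N ≈ √287,292,203 ≈ 16,949.7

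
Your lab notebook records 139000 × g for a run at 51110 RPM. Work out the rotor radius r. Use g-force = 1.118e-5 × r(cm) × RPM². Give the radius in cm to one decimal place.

RCF = 1.118 × 10⁻⁵ × r × N²
139000 = 1.118 × 10⁻⁵ × r × (51110)²
r = 139000 / (1.118 × 10⁻⁵ × 2,612,232,100) = 139000 / 29204.75 ≈ 4.759 cm

≈ 4.8 cm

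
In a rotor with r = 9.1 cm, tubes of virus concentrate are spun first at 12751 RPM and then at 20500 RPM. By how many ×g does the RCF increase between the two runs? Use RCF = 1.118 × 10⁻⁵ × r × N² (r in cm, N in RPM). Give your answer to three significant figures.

≈ 26200 ×g

RCF₁ = 1.118 × 10⁻⁵ × 9.1 × (12751)² = 1.118 × 10⁻⁵ × 9.1 × 162,588,001 ≈ 16,541.4 × g
RCF₂ = 1.118 × 10⁻⁵ × 9.1 × (20500)² = 1.118 × 10⁻⁵ × 9.1 × 420,250,000 ≈ 42,755.4 × g
Increase = 42,755.4 − 16,541.4 = 26,214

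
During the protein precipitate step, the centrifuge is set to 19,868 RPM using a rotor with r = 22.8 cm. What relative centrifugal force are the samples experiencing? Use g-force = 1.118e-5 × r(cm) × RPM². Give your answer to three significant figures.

101000 x g

RCF = 1.118 × 10⁻⁵ × 22.8 × (19868)² = 1.118 × 10⁻⁵ × 22.8 × 394,737,424 ≈ 100,620.1 × g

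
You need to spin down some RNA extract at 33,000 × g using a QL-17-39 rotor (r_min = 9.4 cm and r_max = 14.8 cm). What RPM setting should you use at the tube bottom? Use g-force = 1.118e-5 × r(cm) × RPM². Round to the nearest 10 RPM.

≈ 14120 RPM

Use r_max = 14.8 cm.
RCF = 1.118 × 10⁻⁵ × r × N²
33,000 = 1.118 × 10⁻⁵ × 14.8 × N²
N² = 33,000 / (16.5464 × 10⁻⁵) = 199,439,153
N ≈ √199,439,153 ≈ 14,122.3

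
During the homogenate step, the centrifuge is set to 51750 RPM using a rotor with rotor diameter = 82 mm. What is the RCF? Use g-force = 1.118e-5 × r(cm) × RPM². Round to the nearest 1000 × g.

123000 g

r = 82 mm / 2 = 41 mm = 4.1 cm
RCF = 1.118 × 10⁻⁵ × r × N²
RCF = 1.118 × 10⁻⁵ × 4.1 × (51750)² = 1.118 × 10⁻⁵ × 4.1 × 2,678,062,500 ≈ 122,757 × g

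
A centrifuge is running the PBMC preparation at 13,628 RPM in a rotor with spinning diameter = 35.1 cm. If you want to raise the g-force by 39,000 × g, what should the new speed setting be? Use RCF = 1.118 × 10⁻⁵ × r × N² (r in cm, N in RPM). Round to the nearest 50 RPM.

N₂ ≈ 19600 RPM

r = 35.1 / 2 = 17.55 cm
Current RCF = 1.118 × 10⁻⁵ × 17.55 × (13628)² = 1.118 × 10⁻⁵ × 17.55 × 185,722,384 ≈ 36,440.4 × g
Target RCF = 36,440.4 + 39,000 = 75,440.4 × g
N² = 75,440.4 / (19.6209 × 10⁻⁵) = 384,490,008
N ≈ √384,490,008 ≈ 19,608.4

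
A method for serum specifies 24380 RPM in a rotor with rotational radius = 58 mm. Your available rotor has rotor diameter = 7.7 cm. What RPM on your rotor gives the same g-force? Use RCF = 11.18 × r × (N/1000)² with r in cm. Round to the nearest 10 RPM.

29920 RPM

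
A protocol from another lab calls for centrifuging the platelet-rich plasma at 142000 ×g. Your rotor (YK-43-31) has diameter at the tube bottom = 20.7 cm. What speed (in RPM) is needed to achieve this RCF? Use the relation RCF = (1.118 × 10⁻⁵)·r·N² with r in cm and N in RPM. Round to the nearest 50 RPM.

35050 RPM

r = 20.7 / 2 = 10.35 cm
RCF = 1.118 × 10⁻⁵ × r × N²
142,000 = 1.118 × 10⁻⁵ × 10.35 × N²
N² = 142,000 / (11.5713 × 10⁻⁵) = 1,227,174,129
N ≈ √1,227,174,129 ≈ 35,031.0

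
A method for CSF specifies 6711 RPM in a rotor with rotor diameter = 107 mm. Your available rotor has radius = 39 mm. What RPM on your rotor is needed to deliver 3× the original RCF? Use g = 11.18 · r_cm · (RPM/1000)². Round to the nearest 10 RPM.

Original rotor: r = 107 mm / 2 = 53.5 mm = 5.35 cm
RCF_original = 11.18 × 5.35 × (6.711)² = 11.18 × 5.35 × 45.037521 ≈ 2,693.8 × g
Target RCF = 3 × 2,693.8 ≈ 8,081.4 × g
Your rotor: r = 39 mm = 3.9 cm
8,081.4 = 11.18 × 3.9 × (N/1000)²
(N/1000)² = 8,081.4 / 43.602 = 185.3447
N = 1000 × √185.3447 ≈ 13,614.1

13610 RPM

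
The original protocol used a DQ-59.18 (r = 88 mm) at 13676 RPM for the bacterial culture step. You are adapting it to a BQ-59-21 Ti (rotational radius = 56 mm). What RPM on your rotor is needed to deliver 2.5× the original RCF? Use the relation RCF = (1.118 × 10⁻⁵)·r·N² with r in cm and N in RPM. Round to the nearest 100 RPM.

≈ 27100 RPM

Original rotor: r = 88 mm = 8.8 cm
RCF_original = 1.118 × 10⁻⁵ × 8.8 × (13676)² = 1.118 × 10⁻⁵ × 8.8 × 187,032,976 ≈ 18,401.1 × g
Target RCF = 2.5 × 18,401.1 ≈ 46,002.8 × g
Your rotor: r = 56 mm = 5.6 cm
46,002.8 = 1.118 × 10⁻⁵ × 5.6 × N²
N² = 46,002.8 / (6.2608 × 10⁻⁵) = 734,775,109
N ≈ √734,775,109 ≈ 27,106.7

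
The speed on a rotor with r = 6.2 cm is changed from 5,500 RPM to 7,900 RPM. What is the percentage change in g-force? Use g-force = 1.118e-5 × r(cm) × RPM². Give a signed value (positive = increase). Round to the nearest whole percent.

RCF ∝ N², so the ratio is (7900/5500)² = (1.436364)² = 2.0631.
Change = 2.0631 − 1 = +1.0631 → +106.3%.

+106%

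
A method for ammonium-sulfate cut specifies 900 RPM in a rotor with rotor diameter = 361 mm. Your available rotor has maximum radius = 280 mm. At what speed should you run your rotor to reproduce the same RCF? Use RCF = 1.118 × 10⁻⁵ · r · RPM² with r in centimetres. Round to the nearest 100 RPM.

Original rotor: r = 361 mm / 2 = 180.5 mm = 18.05 cm
RCF = 1.118 × 10⁻⁵ × r × N²
RCF_original = 1.118 × 10⁻⁵ × 18.05 × (900)² = 1.118 × 10⁻⁵ × 18.05 × 810,000 ≈ 163.5 × g
Your rotor: r = 280 mm = 28.0 cm
163.5 = 1.118 × 10⁻⁵ × 28 × N²
N² = 163.5 / (31.304 × 10⁻⁵) = 522,297
N ≈ √522,297 ≈ 722.7

700 RPM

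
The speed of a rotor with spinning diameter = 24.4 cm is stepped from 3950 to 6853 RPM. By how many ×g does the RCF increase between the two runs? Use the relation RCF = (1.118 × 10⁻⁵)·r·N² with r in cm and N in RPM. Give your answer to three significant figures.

≈ 4280 ×g

r = 24.4 / 2 = 12.2 cm
RCF₁ = 1.118 × 10⁻⁵ × 12.2 × (3950)² = 1.118 × 10⁻⁵ × 12.2 × 15,602,500 ≈ 2,128.1 × g
RCF₂ = 1.118 × 10⁻⁵ × 12.2 × (6853)² = 1.118 × 10⁻⁵ × 12.2 × 46,963,609 ≈ 6,405.6 × g
Increase = 6,405.6 − 2,128.1 = 4,277.5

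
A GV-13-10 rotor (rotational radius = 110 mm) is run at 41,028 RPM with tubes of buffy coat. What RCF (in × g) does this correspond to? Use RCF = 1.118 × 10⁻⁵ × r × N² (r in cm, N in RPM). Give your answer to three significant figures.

r = 110 mm = 11.0 cm
RCF = 1.118 × 10⁻⁵ × r × N²
RCF = 1.118 × 10⁻⁵ × 11 × (41028)² = 1.118 × 10⁻⁵ × 11 × 1,683,296,784 ≈ 207,011.8 × g

≈ 207000 × g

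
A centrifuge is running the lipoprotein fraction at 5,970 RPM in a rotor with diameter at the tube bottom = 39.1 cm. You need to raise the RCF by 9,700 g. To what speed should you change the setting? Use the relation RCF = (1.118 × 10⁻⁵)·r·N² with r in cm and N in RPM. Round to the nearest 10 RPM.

N₂ ≈ 8950 RPM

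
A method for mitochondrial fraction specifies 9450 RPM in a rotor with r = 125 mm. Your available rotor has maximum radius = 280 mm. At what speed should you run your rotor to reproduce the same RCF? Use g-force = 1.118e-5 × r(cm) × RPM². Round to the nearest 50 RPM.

Original rotor: r = 125 mm = 12.5 cm
RCF_original = 1.118 × 10⁻⁵ × 12.5 × (9450)² = 1.118 × 10⁻⁵ × 12.5 × 89,302,500 ≈ 12,480 × g
Your rotor: r = 280 mm = 28.0 cm
12,480 = 1.118 × 10⁻⁵ × 28 × N²
N² = 12,480 / (31.304 × 10⁻⁵) = 39,867,110
N ≈ √39,867,110 ≈ 6,314.0

≈ 6300 RPM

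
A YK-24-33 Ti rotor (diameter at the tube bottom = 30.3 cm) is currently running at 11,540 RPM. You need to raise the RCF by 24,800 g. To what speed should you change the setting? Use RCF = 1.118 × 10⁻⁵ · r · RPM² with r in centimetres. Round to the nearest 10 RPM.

r = 30.3 / 2 = 15.15 cm
Current RCF = 1.118 × 10⁻⁵ × 15.15 × (11540)² = 1.118 × 10⁻⁵ × 15.15 × 133,171,600 ≈ 22,556.2 × g
Target RCF = 22,556.2 + 24,800 = 47,356.2 × g
N² = 47,356.2 / (16.9377 × 10⁻⁵) = 279,590,499
N ≈ √279,590,499 ≈ 16,721.0

N₂ ≈ 16720 RPM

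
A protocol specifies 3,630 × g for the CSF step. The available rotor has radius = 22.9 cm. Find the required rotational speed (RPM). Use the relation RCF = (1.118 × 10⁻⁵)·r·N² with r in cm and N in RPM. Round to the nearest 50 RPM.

RCF = 1.118 × 10⁻⁵ × r × N²
3,630 = 1.118 × 10⁻⁵ × 22.9 × N²
N² = 3,630 / (25.6022 × 10⁻⁵) = 14,178,469
N ≈ √14,178,469 ≈ 3,765.4

≈ 3750 RPM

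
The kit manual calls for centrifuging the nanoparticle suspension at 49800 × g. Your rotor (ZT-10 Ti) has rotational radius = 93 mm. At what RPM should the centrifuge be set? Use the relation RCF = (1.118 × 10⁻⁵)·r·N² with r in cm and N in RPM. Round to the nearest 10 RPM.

21890 RPM

r = 93 mm = 9.3 cm
49,800 = 1.118 × 10⁻⁵ × 9.3 × N²
N² = 49,800 / (10.3974 × 10⁻⁵) = 478,965,895
N ≈ √478,965,895 ≈ 21,885.3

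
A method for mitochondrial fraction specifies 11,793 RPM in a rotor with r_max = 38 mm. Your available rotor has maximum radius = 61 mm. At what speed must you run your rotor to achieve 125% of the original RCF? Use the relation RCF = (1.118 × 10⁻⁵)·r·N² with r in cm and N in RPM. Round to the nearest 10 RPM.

Original rotor: r = 38 mm = 3.8 cm
RCF_original = 1.118 × 10⁻⁵ × 3.8 × (11793)² = 1.118 × 10⁻⁵ × 3.8 × 139,074,849 ≈ 5,908.5 × g
Target RCF = 1.25 × 5,908.5 ≈ 7,385.6 × g
Your rotor: r = 61 mm = 6.1 cm
7,385.6 = 1.118 × 10⁻⁵ × 6.1 × N²
N² = 7,385.6 / (6.8198 × 10⁻⁵) = 108,296,431
N ≈ √108,296,431 ≈ 10,406.6

≈ 10410 RPM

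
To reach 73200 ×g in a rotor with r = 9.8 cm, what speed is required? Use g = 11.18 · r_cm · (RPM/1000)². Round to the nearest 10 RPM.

RCF = 11.18 × r × (N/1000)²
73,200 = 11.18 × 9.8 × (N/1000)²
(N/1000)² = 73,200 / 109.564 = 668.1027
N = 1000 × √668.1027 ≈ 25,847.7

25850 RPM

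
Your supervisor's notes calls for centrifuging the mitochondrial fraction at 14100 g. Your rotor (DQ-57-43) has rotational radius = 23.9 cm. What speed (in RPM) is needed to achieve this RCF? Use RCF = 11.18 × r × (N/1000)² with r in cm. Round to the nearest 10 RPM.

≈ 7260 RPM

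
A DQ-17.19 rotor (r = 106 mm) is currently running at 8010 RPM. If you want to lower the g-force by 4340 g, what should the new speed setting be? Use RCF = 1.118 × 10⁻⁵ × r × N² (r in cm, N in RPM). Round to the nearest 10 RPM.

N₂ ≈ 5250 RPM

r = 106 mm = 10.6 cm
Current RCF = 1.118 × 10⁻⁵ × 10.6 × (8010)² = 1.118 × 10⁻⁵ × 10.6 × 64,160,100 ≈ 7,603.5 × g
Target RCF = 7,603.5 − 4,340 = 3,263.5 × g
N² = 3,263.5 / (11.8508 × 10⁻⁵) = 27,538,225
N ≈ √27,538,225 ≈ 5,247.7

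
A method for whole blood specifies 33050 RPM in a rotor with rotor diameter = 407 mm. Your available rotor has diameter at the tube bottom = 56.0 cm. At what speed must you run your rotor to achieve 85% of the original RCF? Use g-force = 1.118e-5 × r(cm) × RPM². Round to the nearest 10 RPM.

Original rotor: r = 407 mm / 2 = 203.5 mm = 20.35 cm
RCF_original = 1.118 × 10⁻⁵ × 20.35 × (33050)² = 1.118 × 10⁻⁵ × 20.35 × 1,092,302,500 ≈ 248,513 × g
Target RCF = 0.85 × 248,513 ≈ 211,236 × g
Your rotor: r = 56.0 / 2 = 28 cm
211,236 = 1.118 × 10⁻⁵ × 28 × N²
N² = 211,236 / (31.304 × 10⁻⁵) = 674,789,164
N ≈ √674,789,164 ≈ 25,976.7

25980 RPM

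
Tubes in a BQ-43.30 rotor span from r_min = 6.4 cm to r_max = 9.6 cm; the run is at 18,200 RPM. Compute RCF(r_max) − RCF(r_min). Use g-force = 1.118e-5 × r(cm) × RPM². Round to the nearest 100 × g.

RCF_max = 1.118 × 10⁻⁵ × 9.6 × (18200)² = 1.118 × 10⁻⁵ × 9.6 × 331,240,000 ≈ 35,551.3 × g
RCF_min = 1.118 × 10⁻⁵ × 6.4 × (18200)² = 1.118 × 10⁻⁵ × 6.4 × 331,240,000 ≈ 23,700.9 × g
ΔRCF = 35,551.3 − 23,700.9 = 11,850.4

11900 g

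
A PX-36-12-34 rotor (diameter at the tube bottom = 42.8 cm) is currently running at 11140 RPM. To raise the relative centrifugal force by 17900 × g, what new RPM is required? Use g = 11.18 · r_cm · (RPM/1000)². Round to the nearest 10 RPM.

N₂ ≈ 14100 RPM

r = 42.8 / 2 = 21.4 cm
Current RCF = 11.18 × 21.4 × (11.14)² = 11.18 × 21.4 × 124.0996 ≈ 29,691.1 × g
Target RCF = 29,691.1 + 17,900 = 47,591.1 × g
(N/1000)² = 47,591.1 / 239.252 = 198.9162
N = 1000 × √198.9162 ≈ 14,103.8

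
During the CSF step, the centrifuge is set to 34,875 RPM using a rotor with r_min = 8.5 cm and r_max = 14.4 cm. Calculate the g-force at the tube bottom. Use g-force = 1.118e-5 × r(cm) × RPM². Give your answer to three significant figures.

196000 ×g

Use r_max = 14.4 cm.
RCF = 1.118 × 10⁻⁵ × 14.4 × (34875)² = 1.118 × 10⁻⁵ × 14.4 × 1,216,265,625 ≈ 195,809 × g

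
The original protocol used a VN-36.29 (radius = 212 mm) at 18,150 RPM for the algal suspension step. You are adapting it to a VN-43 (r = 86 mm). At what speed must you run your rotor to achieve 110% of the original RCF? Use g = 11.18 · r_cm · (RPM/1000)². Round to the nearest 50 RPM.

Original rotor: r = 212 mm = 21.2 cm
RCF_original = 11.18 × 21.2 × (18.15)² = 11.18 × 21.2 × 329.4225 ≈ 78,078.4 × g
Target RCF = 1.1 × 78,078.4 ≈ 85,886.2 × g
Your rotor: r = 86 mm = 8.6 cm
85,886.2 = 11.18 × 8.6 × (N/1000)²
(N/1000)² = 85,886.2 / 96.148 = 893.2708
N = 1000 × √893.2708 ≈ 29,887.6

29900 RPM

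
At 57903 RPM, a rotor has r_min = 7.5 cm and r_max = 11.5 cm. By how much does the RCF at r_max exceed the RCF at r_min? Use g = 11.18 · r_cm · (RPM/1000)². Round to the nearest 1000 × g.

150000 x g

RCF_max = 11.18 × 11.5 × (57.903)² = 11.18 × 11.5 × 3,352.757409 ≈ 431,064 × g
RCF_min = 11.18 × 7.5 × (57.903)² = 11.18 × 7.5 × 3,352.757409 ≈ 281,128.7 × g
ΔRCF = 431,064 − 281,128.7 = 149,935.3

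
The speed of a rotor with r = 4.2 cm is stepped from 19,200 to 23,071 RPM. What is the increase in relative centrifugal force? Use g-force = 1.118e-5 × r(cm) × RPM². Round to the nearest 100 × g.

RCF₁ = 1.118 × 10⁻⁵ × 4.2 × (19200)² = 1.118 × 10⁻⁵ × 4.2 × 368,640,000 ≈ 17,309.9 × g
RCF₂ = 1.118 × 10⁻⁵ × 4.2 × (23071)² = 1.118 × 10⁻⁵ × 4.2 × 532,271,041 ≈ 24,993.3 × g
Increase = 24,993.3 − 17,309.9 = 7,683.4

≈ 7700 g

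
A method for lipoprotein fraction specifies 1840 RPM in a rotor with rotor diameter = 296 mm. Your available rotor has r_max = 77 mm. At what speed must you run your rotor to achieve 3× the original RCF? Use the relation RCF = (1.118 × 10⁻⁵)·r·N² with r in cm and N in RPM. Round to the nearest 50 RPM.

Original rotor: r = 296 mm / 2 = 148 mm = 14.8 cm
RCF = 1.118 × 10⁻⁵ × r × N²
RCF_original = 1.118 × 10⁻⁵ × 14.8 × (1840)² = 1.118 × 10⁻⁵ × 14.8 × 3,385,600 ≈ 560.2 × g
Target RCF = 3 × 560.2 ≈ 1,680.6 × g
Your rotor: r = 77 mm = 7.7 cm
1,680.6 = 1.118 × 10⁻⁵ × 7.7 × N²
N² = 1,680.6 / (8.6086 × 10⁻⁵) = 19,522,338
N ≈ √19,522,338 ≈ 4,418.4

4400 RPM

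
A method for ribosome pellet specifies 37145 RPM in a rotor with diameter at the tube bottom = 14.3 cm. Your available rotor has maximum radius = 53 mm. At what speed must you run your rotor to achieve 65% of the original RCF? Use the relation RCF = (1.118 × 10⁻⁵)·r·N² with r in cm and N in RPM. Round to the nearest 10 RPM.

≈ 34780 RPM

Original rotor: r = 14.3 / 2 = 7.15 cm
RCF = 1.118 × 10⁻⁵ × r × N²
RCF_original = 1.118 × 10⁻⁵ × 7.15 × (37145)² = 1.118 × 10⁻⁵ × 7.15 × 1,379,751,025 ≈ 110,293.2 × g
Target RCF = 0.65 × 110,293.2 ≈ 71,690.6 × g
Your rotor: r = 53 mm = 5.3 cm
71,690.6 = 1.118 × 10⁻⁵ × 5.3 × N²
N² = 71,690.6 / (5.9254 × 10⁻⁵) = 1,209,886,252
N ≈ √1,209,886,252 ≈ 34,783.4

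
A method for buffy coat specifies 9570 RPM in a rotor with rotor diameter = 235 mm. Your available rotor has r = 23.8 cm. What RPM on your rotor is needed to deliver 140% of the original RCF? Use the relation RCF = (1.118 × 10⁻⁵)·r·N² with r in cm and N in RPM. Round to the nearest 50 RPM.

Original rotor: r = 235 mm / 2 = 117.5 mm = 11.75 cm
RCF_original = 1.118 × 10⁻⁵ × 11.75 × (9570)² = 1.118 × 10⁻⁵ × 11.75 × 91,584,900 ≈ 12,031.1 × g
Target RCF = 1.4 × 12,031.1 ≈ 16,843.5 × g
16,843.5 = 1.118 × 10⁻⁵ × 23.8 × N²
N² = 16,843.5 / (26.6084 × 10⁻⁵) = 63,301,439
N ≈ √63,301,439 ≈ 7,956.2

7950 RPM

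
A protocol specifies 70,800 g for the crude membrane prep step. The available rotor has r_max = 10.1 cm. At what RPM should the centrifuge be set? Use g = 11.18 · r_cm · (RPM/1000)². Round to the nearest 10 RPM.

70,800 = 11.18 × 10.1 × (N/1000)²
(N/1000)² = 70,800 / 112.918 = 627.0037
N = 1000 × √627.0037 ≈ 25,040.0

N ≈ 25040 RPM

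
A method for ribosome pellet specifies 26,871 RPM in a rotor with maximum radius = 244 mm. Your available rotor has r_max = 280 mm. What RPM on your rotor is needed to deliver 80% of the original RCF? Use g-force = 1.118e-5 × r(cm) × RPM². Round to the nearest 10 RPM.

Original rotor: r = 244 mm = 24.4 cm
RCF = 1.118 × 10⁻⁵ × r × N²
RCF_original = 1.118 × 10⁻⁵ × 24.4 × (26871)² = 1.118 × 10⁻⁵ × 24.4 × 722,050,641 ≈ 196,969.6 × g
Target RCF = 0.8 × 196,969.6 ≈ 157,575.7 × g
Your rotor: r = 280 mm = 28.0 cm
157,575.7 = 1.118 × 10⁻⁵ × 28 × N²
N² = 157,575.7 / (31.304 × 10⁻⁵) = 503,372,412
N ≈ √503,372,412 ≈ 22,436.0

≈ 22440 RPM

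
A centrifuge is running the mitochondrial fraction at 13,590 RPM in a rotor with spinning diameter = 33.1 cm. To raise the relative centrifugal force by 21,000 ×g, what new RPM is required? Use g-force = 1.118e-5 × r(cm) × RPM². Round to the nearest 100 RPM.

≈ 17300 RPM

r = 33.1 / 2 = 16.55 cm
Current RCF = 1.118 × 10⁻⁵ × 16.55 × (13590)² = 1.118 × 10⁻⁵ × 16.55 × 184,688,100 ≈ 34,172.7 × g
Target RCF = 34,172.7 + 21,000 = 55,172.7 × g
N² = 55,172.7 / (18.5029 × 10⁻⁵) = 298,184,068
N ≈ √298,184,068 ≈ 17,268.0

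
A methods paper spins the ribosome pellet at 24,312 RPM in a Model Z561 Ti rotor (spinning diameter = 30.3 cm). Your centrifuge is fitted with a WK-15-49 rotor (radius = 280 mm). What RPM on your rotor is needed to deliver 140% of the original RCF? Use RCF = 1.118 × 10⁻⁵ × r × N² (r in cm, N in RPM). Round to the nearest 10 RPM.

21160 RPM

Original rotor: r = 30.3 / 2 = 15.15 cm
RCF_original = 1.118 × 10⁻⁵ × 15.15 × (24312)² = 1.118 × 10⁻⁵ × 15.15 × 591,073,344 ≈ 100,114.2 × g
Target RCF = 1.4 × 100,114.2 ≈ 140,159.9 × g
Your rotor: r = 280 mm = 28.0 cm
140,159.9 = 1.118 × 10⁻⁵ × 28 × N²
N² = 140,159.9 / (31.304 × 10⁻⁵) = 447,737,989
N ≈ √447,737,989 ≈ 21,159.8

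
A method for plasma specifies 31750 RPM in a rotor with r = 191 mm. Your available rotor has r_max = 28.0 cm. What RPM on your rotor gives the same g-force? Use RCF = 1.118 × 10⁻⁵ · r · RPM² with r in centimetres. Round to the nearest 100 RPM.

Original rotor: r = 191 mm = 19.1 cm
RCF = 1.118 × 10⁻⁵ × r × N²
RCF_original = 1.118 × 10⁻⁵ × 19.1 × (31750)² = 1.118 × 10⁻⁵ × 19.1 × 1,008,062,500 ≈ 215,259.7 × g
215,259.7 = 1.118 × 10⁻⁵ × 28 × N²
N² = 215,259.7 / (31.304 × 10⁻⁵) = 687,642,793
N ≈ √687,642,793 ≈ 26,222.9

26200 RPM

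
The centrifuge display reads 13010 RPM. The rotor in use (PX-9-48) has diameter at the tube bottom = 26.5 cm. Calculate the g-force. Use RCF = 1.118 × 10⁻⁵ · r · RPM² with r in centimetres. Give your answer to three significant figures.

r = 26.5 / 2 = 13.25 cm
RCF = 1.118 × 10⁻⁵ × 13.25 × (13010)² = 1.118 × 10⁻⁵ × 13.25 × 169,260,100 ≈ 25,073.3 × g

≈ 25100 g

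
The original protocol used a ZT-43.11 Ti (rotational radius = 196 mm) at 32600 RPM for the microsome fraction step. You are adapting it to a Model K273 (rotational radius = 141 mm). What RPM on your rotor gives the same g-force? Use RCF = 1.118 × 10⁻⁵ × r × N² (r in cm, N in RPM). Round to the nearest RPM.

Original rotor: r = 196 mm = 19.6 cm
RCF_original = 1.118 × 10⁻⁵ × 19.6 × (32600)² = 1.118 × 10⁻⁵ × 19.6 × 1,062,760,000 ≈ 232,880.5 × g
Your rotor: r = 141 mm = 14.1 cm
232,880.5 = 1.118 × 10⁻⁵ × 14.1 × N²
N² = 232,880.5 / (15.7638 × 10⁻⁵) = 1,477,311,943
N ≈ √1,477,311,943 ≈ 38,435.8

≈ 38436 RPM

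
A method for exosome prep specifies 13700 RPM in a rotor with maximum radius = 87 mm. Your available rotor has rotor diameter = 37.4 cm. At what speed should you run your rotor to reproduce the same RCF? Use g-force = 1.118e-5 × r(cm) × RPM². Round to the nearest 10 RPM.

≈ 9340 RPM

Original rotor: r = 87 mm = 8.7 cm
RCF_original = 1.118 × 10⁻⁵ × 8.7 × (13700)² = 1.118 × 10⁻⁵ × 8.7 × 187,690,000 ≈ 18,255.9 × g
Your rotor: r = 37.4 / 2 = 18.7 cm
18,255.9 = 1.118 × 10⁻⁵ × 18.7 × N²
N² = 18,255.9 / (20.9066 × 10⁻⁵) = 87,321,229
N ≈ √87,321,229 ≈ 9,344.6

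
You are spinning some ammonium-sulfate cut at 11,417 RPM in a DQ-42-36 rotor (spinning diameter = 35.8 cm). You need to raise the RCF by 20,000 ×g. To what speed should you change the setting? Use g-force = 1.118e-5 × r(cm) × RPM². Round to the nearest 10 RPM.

≈ 15180 RPM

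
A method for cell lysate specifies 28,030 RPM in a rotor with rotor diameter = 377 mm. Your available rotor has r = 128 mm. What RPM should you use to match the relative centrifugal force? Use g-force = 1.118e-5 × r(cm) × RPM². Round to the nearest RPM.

Original rotor: r = 377 mm / 2 = 188.5 mm = 18.85 cm
RCF = 1.118 × 10⁻⁵ × r × N²
RCF_original = 1.118 × 10⁻⁵ × 18.85 × (28030)² = 1.118 × 10⁻⁵ × 18.85 × 785,680,900 ≈ 165,576.7 × g
Your rotor: r = 128 mm = 12.8 cm
165,576.7 = 1.118 × 10⁻⁵ × 12.8 × N²
N² = 165,576.7 / (14.3104 × 10⁻⁵) = 1,157,037,539
N ≈ √1,157,037,539 ≈ 34,015.3

34015 RPM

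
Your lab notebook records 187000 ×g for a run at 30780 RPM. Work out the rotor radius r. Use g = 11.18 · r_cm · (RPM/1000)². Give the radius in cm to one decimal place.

r ≈ 17.7 cm

187000 = 11.18 × r × (30.78)²
r = 187000 / (11.18 × 947.4084) = 187000 / 10592.03 ≈ 17.655 cm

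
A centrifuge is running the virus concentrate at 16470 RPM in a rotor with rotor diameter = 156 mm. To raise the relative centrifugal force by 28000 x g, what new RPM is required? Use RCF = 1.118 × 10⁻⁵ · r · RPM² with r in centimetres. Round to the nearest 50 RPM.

≈ 24350 RPM

r = 156 mm / 2 = 78 mm = 7.8 cm
Current RCF = 1.118 × 10⁻⁵ × 7.8 × (16470)² = 1.118 × 10⁻⁵ × 7.8 × 271,260,900 ≈ 23,655 × g
Target RCF = 23,655 + 28,000 = 51,655 × g
N² = 51,655 / (8.7204 × 10⁻⁵) = 592,346,681
N ≈ √592,346,681 ≈ 24,338.2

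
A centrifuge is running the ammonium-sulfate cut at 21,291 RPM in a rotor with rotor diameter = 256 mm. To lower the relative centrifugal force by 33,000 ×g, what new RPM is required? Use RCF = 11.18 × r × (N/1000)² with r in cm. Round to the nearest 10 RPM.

≈ 14920 RPM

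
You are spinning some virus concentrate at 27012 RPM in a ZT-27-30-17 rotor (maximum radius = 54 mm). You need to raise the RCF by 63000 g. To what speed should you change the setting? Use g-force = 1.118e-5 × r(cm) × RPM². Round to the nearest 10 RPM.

42110 RPM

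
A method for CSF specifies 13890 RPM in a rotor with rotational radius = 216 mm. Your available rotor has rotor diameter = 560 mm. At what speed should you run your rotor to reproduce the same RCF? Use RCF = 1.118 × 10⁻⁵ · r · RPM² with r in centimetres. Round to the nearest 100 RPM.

≈ 12200 RPM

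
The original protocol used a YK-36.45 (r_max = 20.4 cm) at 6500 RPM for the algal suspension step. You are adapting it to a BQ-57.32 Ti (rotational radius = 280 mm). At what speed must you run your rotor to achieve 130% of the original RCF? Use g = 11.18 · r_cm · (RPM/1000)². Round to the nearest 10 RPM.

RCF_original = 11.18 × 20.4 × (6.5)² = 11.18 × 20.4 × 42.25 ≈ 9,636 × g
Target RCF = 1.3 × 9,636 ≈ 12,526.8 × g
Your rotor: r = 280 mm = 28.0 cm
12,526.8 = 11.18 × 28 × (N/1000)²
(N/1000)² = 12,526.8 / 313.04 = 40.01661
N = 1000 × √40.01661 ≈ 6,325.9

6330 RPM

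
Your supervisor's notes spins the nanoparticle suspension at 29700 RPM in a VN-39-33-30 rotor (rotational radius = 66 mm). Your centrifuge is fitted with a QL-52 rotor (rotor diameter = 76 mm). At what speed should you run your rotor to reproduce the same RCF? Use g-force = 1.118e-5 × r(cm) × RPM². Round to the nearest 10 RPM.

Original rotor: r = 66 mm = 6.6 cm
RCF_original = 1.118 × 10⁻⁵ × 6.6 × (29700)² = 1.118 × 10⁻⁵ × 6.6 × 882,090,000 ≈ 65,087.7 × g
Your rotor: r = 76 mm / 2 = 38 mm = 3.8 cm
65,087.7 = 1.118 × 10⁻⁵ × 3.8 × N²
N² = 65,087.7 / (4.2484 × 10⁻⁵) = 1,532,052,067
N ≈ √1,532,052,067 ≈ 39,141.4

≈ 39140 RPM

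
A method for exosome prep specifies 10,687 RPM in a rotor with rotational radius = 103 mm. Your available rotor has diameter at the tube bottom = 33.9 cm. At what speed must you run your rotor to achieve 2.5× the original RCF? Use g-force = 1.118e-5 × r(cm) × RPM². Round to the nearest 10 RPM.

≈ 13170 RPM

Original rotor: r = 103 mm = 10.3 cm
RCF_original = 1.118 × 10⁻⁵ × 10.3 × (10687)² = 1.118 × 10⁻⁵ × 10.3 × 114,211,969 ≈ 13,152 × g
Target RCF = 2.5 × 13,152 ≈ 32,880 × g
Your rotor: r = 33.9 / 2 = 16.95 cm
32,880 = 1.118 × 10⁻⁵ × 16.95 × N²
N² = 32,880 / (18.9501 × 10⁻⁵) = 173,508,319
N ≈ √173,508,319 ≈ 13,172.3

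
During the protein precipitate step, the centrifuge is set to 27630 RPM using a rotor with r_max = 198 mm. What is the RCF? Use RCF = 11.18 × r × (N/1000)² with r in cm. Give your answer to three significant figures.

RCF ≈ 169000 x g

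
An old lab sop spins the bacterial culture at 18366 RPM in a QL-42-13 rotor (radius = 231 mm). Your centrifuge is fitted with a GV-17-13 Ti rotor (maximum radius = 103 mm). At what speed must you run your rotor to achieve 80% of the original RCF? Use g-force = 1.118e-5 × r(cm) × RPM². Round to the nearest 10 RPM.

Original rotor: r = 231 mm = 23.1 cm
RCF_original = 1.118 × 10⁻⁵ × 23.1 × (18366)² = 1.118 × 10⁻⁵ × 23.1 × 337,309,956 ≈ 87,113 × g
Target RCF = 0.8 × 87,113 ≈ 69,690.4 × g
Your rotor: r = 103 mm = 10.3 cm
69,690.4 = 1.118 × 10⁻⁵ × 10.3 × N²
N² = 69,690.4 / (11.5154 × 10⁻⁵) = 605,193,046
N ≈ √605,193,046 ≈ 24,600.7

≈ 24600 RPM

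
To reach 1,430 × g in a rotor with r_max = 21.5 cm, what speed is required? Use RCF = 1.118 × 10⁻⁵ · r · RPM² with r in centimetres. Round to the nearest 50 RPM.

RCF = 1.118 × 10⁻⁵ × r × N²
1,430 = 1.118 × 10⁻⁵ × 21.5 × N²
N² = 1,430 / (24.037 × 10⁻⁵) = 5,949,162
N ≈ √5,949,162 ≈ 2,439.1

N ≈ 2450 RPM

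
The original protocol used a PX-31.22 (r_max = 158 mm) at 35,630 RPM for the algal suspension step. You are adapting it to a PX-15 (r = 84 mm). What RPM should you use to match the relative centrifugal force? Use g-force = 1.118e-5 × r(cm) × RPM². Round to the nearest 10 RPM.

≈ 48870 RPM

Original rotor: r = 158 mm = 15.8 cm
RCF = 1.118 × 10⁻⁵ × r × N²
RCF_original = 1.118 × 10⁻⁵ × 15.8 × (35630)² = 1.118 × 10⁻⁵ × 15.8 × 1,269,496,900 ≈ 224,249 × g
Your rotor: r = 84 mm = 8.4 cm
224,249 = 1.118 × 10⁻⁵ × 8.4 × N²
N² = 224,249 / (9.3912 × 10⁻⁵) = 2,387,863,106
N ≈ √2,387,863,106 ≈ 48,865.8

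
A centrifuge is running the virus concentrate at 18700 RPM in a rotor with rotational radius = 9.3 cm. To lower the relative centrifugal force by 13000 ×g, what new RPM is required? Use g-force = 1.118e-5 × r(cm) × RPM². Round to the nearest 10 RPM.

Current RCF = 1.118 × 10⁻⁵ × 9.3 × (18700)² = 1.118 × 10⁻⁵ × 9.3 × 349,690,000 ≈ 36,358.7 × g
Target RCF = 36,358.7 − 13,000 = 23,358.7 × g
N² = 23,358.7 / (10.3974 × 10⁻⁵) = 224,659,049
N ≈ √224,659,049 ≈ 14,988.6

≈ 14990 RPM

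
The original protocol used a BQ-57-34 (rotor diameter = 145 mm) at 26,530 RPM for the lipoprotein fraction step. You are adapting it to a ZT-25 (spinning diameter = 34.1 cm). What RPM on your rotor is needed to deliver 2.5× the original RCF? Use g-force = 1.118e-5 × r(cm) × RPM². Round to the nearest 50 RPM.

≈ 27350 RPM

Original rotor: r = 145 mm / 2 = 72.5 mm = 7.25 cm
RCF_original = 1.118 × 10⁻⁵ × 7.25 × (26530)² = 1.118 × 10⁻⁵ × 7.25 × 703,840,900 ≈ 57,049.8 × g
Target RCF = 2.5 × 57,049.8 ≈ 142,624.5 × g
Your rotor: r = 34.1 / 2 = 17.05 cm
142,624.5 = 1.118 × 10⁻⁵ × 17.05 × N²
N² = 142,624.5 / (19.0619 × 10⁻⁵) = 748,217,649
N ≈ √748,217,649 ≈ 27,353.6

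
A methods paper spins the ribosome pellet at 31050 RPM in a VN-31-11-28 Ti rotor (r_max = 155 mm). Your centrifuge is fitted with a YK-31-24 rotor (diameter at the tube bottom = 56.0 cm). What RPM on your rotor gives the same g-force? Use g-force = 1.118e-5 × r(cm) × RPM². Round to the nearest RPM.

23102 RPM

Original rotor: r = 155 mm = 15.5 cm
RCF_original = 1.118 × 10⁻⁵ × 15.5 × (31050)² = 1.118 × 10⁻⁵ × 15.5 × 964,102,500 ≈ 167,069.3 × g
Your rotor: r = 56.0 / 2 = 28 cm
167,069.3 = 1.118 × 10⁻⁵ × 28 × N²
N² = 167,069.3 / (31.304 × 10⁻⁵) = 533,699,527
N ≈ √533,699,527 ≈ 23,101.9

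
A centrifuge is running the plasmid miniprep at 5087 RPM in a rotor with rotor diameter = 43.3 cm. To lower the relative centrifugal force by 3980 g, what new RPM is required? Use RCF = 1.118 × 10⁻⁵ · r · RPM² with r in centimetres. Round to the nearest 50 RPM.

N₂ ≈ 3050 RPM

r = 43.3 / 2 = 21.65 cm
Current RCF = 1.118 × 10⁻⁵ × 21.65 × (5087)² = 1.118 × 10⁻⁵ × 21.65 × 25,877,569 ≈ 6,263.6 × g
Target RCF = 6,263.6 − 3,980 = 2,283.6 × g
N² = 2,283.6 / (24.2047 × 10⁻⁵) = 9,434,531
N ≈ √9,434,531 ≈ 3,071.6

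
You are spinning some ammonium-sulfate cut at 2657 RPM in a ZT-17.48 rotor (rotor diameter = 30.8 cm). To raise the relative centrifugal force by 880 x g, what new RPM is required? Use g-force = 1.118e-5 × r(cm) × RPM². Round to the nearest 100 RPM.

r = 30.8 / 2 = 15.4 cm
Current RCF = 1.118 × 10⁻⁵ × 15.4 × (2657)² = 1.118 × 10⁻⁵ × 15.4 × 7,059,649 ≈ 1,215.5 × g
Target RCF = 1,215.5 + 880 = 2,095.5 × g
N² = 2,095.5 / (17.2172 × 10⁻⁵) = 12,170,969
N ≈ √12,170,969 ≈ 3,488.7

≈ 3500 RPM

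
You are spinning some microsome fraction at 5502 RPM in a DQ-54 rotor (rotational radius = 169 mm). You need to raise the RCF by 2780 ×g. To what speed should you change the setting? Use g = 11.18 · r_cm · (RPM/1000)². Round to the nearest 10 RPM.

r = 169 mm = 16.9 cm
Current RCF = 11.18 × 16.9 × (5.502)² = 11.18 × 16.9 × 30.272004 ≈ 5,719.7 × g
Target RCF = 5,719.7 + 2,780 = 8,499.7 × g
(N/1000)² = 8,499.7 / 188.942 = 44.98576
N = 1000 × √44.98576 ≈ 6,707.1

6710 RPM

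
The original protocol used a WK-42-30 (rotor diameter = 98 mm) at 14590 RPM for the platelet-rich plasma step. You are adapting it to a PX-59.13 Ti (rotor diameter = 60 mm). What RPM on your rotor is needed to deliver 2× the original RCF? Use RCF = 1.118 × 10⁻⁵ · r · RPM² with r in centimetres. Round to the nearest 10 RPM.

26370 RPM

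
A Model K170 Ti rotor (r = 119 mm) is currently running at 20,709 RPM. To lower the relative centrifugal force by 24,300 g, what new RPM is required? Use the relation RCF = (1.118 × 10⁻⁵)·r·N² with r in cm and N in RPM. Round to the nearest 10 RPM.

r = 119 mm = 11.9 cm
Current RCF = 1.118 × 10⁻⁵ × 11.9 × (20709)² = 1.118 × 10⁻⁵ × 11.9 × 428,862,681 ≈ 57,056.7 × g
Target RCF = 57,056.7 − 24,300 = 32,756.7 × g
N² = 32,756.7 / (13.3042 × 10⁻⁵) = 246,213,226
N ≈ √246,213,226 ≈ 15,691.2

N₂ ≈ 15690 RPM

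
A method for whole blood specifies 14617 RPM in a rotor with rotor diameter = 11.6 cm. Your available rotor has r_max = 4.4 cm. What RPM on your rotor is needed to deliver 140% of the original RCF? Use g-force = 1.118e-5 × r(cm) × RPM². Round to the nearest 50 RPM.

≈ 19850 RPM

Original rotor: r = 11.6 / 2 = 5.8 cm
RCF = 1.118 × 10⁻⁵ × r × N²
RCF_original = 1.118 × 10⁻⁵ × 5.8 × (14617)² = 1.118 × 10⁻⁵ × 5.8 × 213,656,689 ≈ 13,854.4 × g
Target RCF = 1.4 × 13,854.4 ≈ 19,396.2 × g
19,396.2 = 1.118 × 10⁻⁵ × 4.4 × N²
N² = 19,396.2 / (4.9192 × 10⁻⁵) = 394,295,820
N ≈ √394,295,820 ≈ 19,856.9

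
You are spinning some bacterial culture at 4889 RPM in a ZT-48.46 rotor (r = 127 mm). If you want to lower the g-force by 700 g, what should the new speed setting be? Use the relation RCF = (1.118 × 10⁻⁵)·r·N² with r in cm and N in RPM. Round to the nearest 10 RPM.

N₂ ≈ 4360 RPM

r = 127 mm = 12.7 cm
Current RCF = 1.118 × 10⁻⁵ × 12.7 × (4889)² = 1.118 × 10⁻⁵ × 12.7 × 23,902,321 ≈ 3,393.8 × g
Target RCF = 3,393.8 − 700 = 2,693.8 × g
N² = 2,693.8 / (14.1986 × 10⁻⁵) = 18,972,293
N ≈ √18,972,293 ≈ 4,355.7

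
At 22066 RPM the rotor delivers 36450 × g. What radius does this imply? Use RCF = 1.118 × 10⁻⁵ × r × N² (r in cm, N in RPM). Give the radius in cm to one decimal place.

36450 = 1.118 × 10⁻⁵ × r × (22066)²
r = 36450 / (1.118 × 10⁻⁵ × 486,908,356) = 36450 / 5443.635 ≈ 6.696 cm

≈ 6.7 cm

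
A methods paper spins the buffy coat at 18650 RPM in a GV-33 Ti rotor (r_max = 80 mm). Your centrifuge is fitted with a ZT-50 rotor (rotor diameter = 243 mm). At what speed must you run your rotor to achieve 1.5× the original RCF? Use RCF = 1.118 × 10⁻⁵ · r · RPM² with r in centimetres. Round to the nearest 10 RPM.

Original rotor: r = 80 mm = 8.0 cm
RCF_original = 1.118 × 10⁻⁵ × 8 × (18650)² = 1.118 × 10⁻⁵ × 8 × 347,822,500 ≈ 31,109.2 × g
Target RCF = 1.5 × 31,109.2 ≈ 46,663.8 × g
Your rotor: r = 243 mm / 2 = 121.5 mm = 12.15 cm
46,663.8 = 1.118 × 10⁻⁵ × 12.15 × N²
N² = 46,663.8 / (13.5837 × 10⁻⁵) = 343,527,905
N ≈ √343,527,905 ≈ 18,534.5

≈ 18530 RPM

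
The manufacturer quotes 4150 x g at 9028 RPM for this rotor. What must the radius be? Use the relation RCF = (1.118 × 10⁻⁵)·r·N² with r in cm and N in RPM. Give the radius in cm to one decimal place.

≈ 4.6 cm

RCF = 1.118 × 10⁻⁵ × r × N²
4150 = 1.118 × 10⁻⁵ × r × (9028)²
r = 4150 / (1.118 × 10⁻⁵ × 81,504,784) = 4150 / 911.2235 ≈ 4.554 cm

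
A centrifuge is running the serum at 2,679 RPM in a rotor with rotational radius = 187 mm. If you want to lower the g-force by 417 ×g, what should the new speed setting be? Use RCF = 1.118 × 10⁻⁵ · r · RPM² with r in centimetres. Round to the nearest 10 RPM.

r = 187 mm = 18.7 cm
Current RCF = 1.118 × 10⁻⁵ × 18.7 × (2679)² = 1.118 × 10⁻⁵ × 18.7 × 7,177,041 ≈ 1,500.5 × g
Target RCF = 1,500.5 − 417 = 1,083.5 × g
N² = 1,083.5 / (20.9066 × 10⁻⁵) = 5,182,574
N ≈ √5,182,574 ≈ 2,276.5

≈ 2280 RPM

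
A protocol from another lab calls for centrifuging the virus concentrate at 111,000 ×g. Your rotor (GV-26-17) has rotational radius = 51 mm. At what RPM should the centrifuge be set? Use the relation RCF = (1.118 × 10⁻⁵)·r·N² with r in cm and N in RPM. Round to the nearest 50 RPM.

N ≈ 44100 RPM

r = 51 mm = 5.1 cm
111,000 = 1.118 × 10⁻⁵ × 5.1 × N²
N² = 111,000 / (5.7018 × 10⁻⁵) = 1,946,753,657
N ≈ √1,946,753,657 ≈ 44,122.0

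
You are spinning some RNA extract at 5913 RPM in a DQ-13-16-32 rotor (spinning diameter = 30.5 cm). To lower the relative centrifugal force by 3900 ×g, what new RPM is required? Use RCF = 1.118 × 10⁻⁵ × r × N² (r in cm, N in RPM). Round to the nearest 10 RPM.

3480 RPM

r = 30.5 / 2 = 15.25 cm
Current RCF = 1.118 × 10⁻⁵ × 15.25 × (5913)² = 1.118 × 10⁻⁵ × 15.25 × 34,963,569 ≈ 5,961.1 × g
Target RCF = 5,961.1 − 3,900 = 2,061.1 × g
N² = 2,061.1 / (17.0495 × 10⁻⁵) = 12,088,918
N ≈ √12,088,918 ≈ 3,476.9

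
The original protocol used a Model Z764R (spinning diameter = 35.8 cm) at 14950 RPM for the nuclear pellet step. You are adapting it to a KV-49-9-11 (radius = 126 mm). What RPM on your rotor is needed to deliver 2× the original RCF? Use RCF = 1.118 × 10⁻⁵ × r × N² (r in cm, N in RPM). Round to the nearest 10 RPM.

Original rotor: r = 35.8 / 2 = 17.9 cm
RCF_original = 1.118 × 10⁻⁵ × 17.9 × (14950)² = 1.118 × 10⁻⁵ × 17.9 × 223,502,500 ≈ 44,727.8 × g
Target RCF = 2 × 44,727.8 ≈ 89,455.6 × g
Your rotor: r = 126 mm = 12.6 cm
89,455.6 = 1.118 × 10⁻⁵ × 12.6 × N²
N² = 89,455.6 / (14.0868 × 10⁻⁵) = 635,031,377
N ≈ √635,031,377 ≈ 25,199.8

25200 RPM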